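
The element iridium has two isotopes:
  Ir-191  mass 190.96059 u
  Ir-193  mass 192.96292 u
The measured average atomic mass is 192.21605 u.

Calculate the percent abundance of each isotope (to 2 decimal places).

Ir-191: 37.30%, Ir-193: 62.70%

Writing the weighted mean with unknown fraction x of Ir-191:
190.96059·x + 192.96292·(1 − x) = 192.21605
(190.96059 − 192.96292)·x = 192.21605 − 192.96292
x = -0.74687 / -2.00233 = 0.37300 → 37.30% Ir-191, 62.70% Ir-193.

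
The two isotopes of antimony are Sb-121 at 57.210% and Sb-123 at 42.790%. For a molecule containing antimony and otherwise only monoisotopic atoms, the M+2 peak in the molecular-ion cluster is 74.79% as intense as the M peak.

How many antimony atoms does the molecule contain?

1

The M+2/M ratio from n Sb atoms is n · q/p = n · 0.42790/0.57210.
n = 0.7479 × 0.57210/0.42790 = 1.00 ≈ 1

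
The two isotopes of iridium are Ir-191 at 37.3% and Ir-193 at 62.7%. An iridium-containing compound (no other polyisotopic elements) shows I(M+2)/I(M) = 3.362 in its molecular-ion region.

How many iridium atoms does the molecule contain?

2

The M+2/M ratio from n Ir atoms is n · q/p = n · 0.627/0.373.
n = 3.362 × 0.373/0.627 = 2.00 ≈ 2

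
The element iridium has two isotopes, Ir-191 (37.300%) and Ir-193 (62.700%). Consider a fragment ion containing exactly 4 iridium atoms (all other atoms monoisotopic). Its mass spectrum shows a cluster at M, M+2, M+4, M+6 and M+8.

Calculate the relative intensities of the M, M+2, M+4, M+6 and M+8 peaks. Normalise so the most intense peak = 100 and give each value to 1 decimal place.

5.3 : 35.4 : 89.2 : 100.0 : 42.0

Expanding (0.37300 + 0.62700)^4:
P(M) = 0.37300^4 = 0.019357
P(M+2) = 4 × 0.37300^3 × 0.62700^1 = 0.130153
P(M+4) = 6 × 0.37300^2 × 0.62700^2 = 0.328174
P(M+6) = 4 × 0.37300^1 × 0.62700^3 = 0.367766
P(M+8) = 0.62700^4 = 0.154550
The M+6 peak is largest (0.367766); scaling to 100 gives 5.3 : 35.4 : 89.2 : 100.0 : 42.0.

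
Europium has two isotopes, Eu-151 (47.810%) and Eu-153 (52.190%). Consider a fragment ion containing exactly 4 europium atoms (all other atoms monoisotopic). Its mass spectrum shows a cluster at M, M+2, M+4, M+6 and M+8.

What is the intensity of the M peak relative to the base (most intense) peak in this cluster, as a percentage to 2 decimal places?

Term probabilities: M 0.0522, M+2 0.2281, M+4 0.3736, M+6 0.2719, M+8 0.0742. Base peak = M+4.
P(M+4) = C(4,2) × 0.47810^2 × 0.52190^2 = 6 × 0.22857961 × 0.27237961 = 0.373563 (base)
P(M) = C(4,0) × 0.47810^4 × 0.52190^0 = 1 × 0.05224864 × 1.0000 = 0.052249
Relative intensity = 0.052249 / 0.373563 × 100 = 13.99

13.99%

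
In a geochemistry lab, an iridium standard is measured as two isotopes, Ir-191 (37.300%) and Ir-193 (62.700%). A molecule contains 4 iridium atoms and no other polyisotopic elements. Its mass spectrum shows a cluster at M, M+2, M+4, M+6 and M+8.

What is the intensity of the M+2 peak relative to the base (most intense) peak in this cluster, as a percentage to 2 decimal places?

Term probabilities: M 0.0194, M+2 0.1302, M+4 0.3282, M+6 0.3678, M+8 0.1546. Base peak = M+6.
P(M+6) = C(4,3) × 0.37300^1 × 0.62700^3 = 4 × 0.3730 × 0.24649188 = 0.367766 (base)
P(M+2) = C(4,1) × 0.37300^3 × 0.62700^1 = 4 × 0.05189512 × 0.6270 = 0.130153
Relative intensity = 0.130153 / 0.367766 × 100 = 35.39

35.39%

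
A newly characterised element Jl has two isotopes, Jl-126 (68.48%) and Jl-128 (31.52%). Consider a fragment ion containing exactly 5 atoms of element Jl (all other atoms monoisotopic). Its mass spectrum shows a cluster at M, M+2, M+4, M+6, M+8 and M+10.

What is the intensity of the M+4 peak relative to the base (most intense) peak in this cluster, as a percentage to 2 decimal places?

92.06%

(0.6848 + 0.3152)^5 gives M 0.1506, M+2 0.3466, M+4 0.3191, M+6 0.1469, M+8 0.0338, M+10 0.0031; the largest is M+2.
P(M+2) = C(5,1) × 0.6848^4 × 0.3152^1 = 5 × 0.21991508 × 0.3152 = 0.346586 (base)
P(M+4) = C(5,2) × 0.6848^3 × 0.3152^2 = 10 × 0.32113767 × 0.09935104 = 0.319054
Relative intensity = 0.319054 / 0.346586 × 100 = 92.06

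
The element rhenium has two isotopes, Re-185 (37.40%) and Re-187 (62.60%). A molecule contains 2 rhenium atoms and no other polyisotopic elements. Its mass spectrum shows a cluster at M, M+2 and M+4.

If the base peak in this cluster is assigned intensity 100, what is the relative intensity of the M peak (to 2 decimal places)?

29.87

(0.3740 + 0.6260)^2 gives M 0.1399, M+2 0.4682, M+4 0.3919; the largest is M+2.
P(M+2) = C(2,1) × 0.3740^1 × 0.6260^1 = 2 × 0.3740 × 0.6260 = 0.468248 (base)
P(M) = C(2,0) × 0.3740^2 × 0.6260^0 = 1 × 0.139876 × 1.0000 = 0.139876
Relative intensity = 0.139876 / 0.468248 × 100 = 29.87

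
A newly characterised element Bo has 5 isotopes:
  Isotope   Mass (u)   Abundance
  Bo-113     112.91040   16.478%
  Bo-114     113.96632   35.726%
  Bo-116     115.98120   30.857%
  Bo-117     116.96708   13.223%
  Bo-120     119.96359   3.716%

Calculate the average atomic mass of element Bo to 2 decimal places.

115.03 u

The abundance-weighted mean is 0.16478 × 112.91040 + 0.35726 × 113.96632 + 0.30857 × 115.98120 + 0.13223 × 116.96708 + 0.03716 × 119.96359
= 18.605376 + 40.715607 + 35.788319 + 15.466557 + 4.457847 = 115.033706 u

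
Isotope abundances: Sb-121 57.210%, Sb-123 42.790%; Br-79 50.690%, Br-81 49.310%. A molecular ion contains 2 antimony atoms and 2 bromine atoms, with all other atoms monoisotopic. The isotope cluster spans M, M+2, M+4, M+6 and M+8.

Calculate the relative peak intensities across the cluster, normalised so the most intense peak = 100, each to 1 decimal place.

Antimony pattern (n=2): 0.32729841 : 0.48960318 : 0.18309841
Bromine pattern (n=2): 0.25694761 : 0.49990478 : 0.24314761
Convolve the two distributions (both contribute in 2-u steps):
  M: 0.32729841×0.25694761 = 0.084099
  M+2: 0.32729841×0.49990478 + 0.48960318×0.25694761 = 0.289420
  M+4: 0.32729841×0.24314761 + 0.48960318×0.49990478 + 0.18309841×0.25694761 = 0.371383
  M+6: 0.48960318×0.24314761 + 0.18309841×0.49990478 = 0.210578
  M+8: 0.18309841×0.24314761 = 0.044520
Scale to base peak (0.371383) = 100: 22.6 : 77.9 : 100.0 : 56.7 : 12.0

22.6 : 77.9 : 100.0 : 56.7 : 12.0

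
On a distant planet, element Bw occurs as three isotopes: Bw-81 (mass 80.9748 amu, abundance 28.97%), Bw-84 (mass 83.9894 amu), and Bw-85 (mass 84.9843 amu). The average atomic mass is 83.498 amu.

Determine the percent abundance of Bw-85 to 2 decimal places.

38.39%

The remaining 71.03% is split between Bw-84 (fraction x) and Bw-85 (fraction 0.7103 − x).
Substituting: 83.9894x + 84.9843(0.7103 − x) = 60.03960044
(83.9894 − 84.9843)x = -0.32474785  ⇒  x = 0.32641, y = 0.38389
Bw-84: 32.64%, Bw-85: 38.39%.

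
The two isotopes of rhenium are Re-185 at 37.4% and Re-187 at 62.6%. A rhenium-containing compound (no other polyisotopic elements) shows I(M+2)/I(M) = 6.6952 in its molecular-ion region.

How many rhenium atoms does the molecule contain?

4

With n Re atoms, P(M+2)/P(M) = C(n,1)·p^(n−1)q / p^n = n·q/p = n · 0.626/0.374.
n = 6.6952 × 0.374/0.626 = 4.00 ≈ 4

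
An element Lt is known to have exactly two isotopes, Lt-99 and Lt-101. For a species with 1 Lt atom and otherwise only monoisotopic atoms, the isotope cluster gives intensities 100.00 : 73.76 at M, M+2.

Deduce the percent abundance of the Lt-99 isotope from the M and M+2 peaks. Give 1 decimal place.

57.6%

If p is the fraction of Lt that is Lt-99, then I(M+2)/I(M) = [C(1,1)·p^0·(1−p)] / p^1 = 1·(1−p)/p = 73.76/100.00 = 0.7376
(1−p)/p = 0.7376/1 = 0.7376  ⇒  p = 1/(1 + 0.7376) = 0.5755
Lt-99: 57.6%, Lt-101: 42.4%.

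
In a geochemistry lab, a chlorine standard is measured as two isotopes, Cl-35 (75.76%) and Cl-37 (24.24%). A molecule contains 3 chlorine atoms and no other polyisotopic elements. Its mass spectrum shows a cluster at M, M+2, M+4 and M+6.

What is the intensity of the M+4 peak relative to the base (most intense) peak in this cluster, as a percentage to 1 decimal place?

30.7%

(0.7576 + 0.2424)^3 gives M 0.4348, M+2 0.4174, M+4 0.1335, M+6 0.0142; the largest is M.
P(M) = C(3,0) × 0.7576^3 × 0.2424^0 = 1 × 0.4348304 × 1.0000 = 0.434830 (base)
P(M+4) = C(3,2) × 0.7576^1 × 0.2424^2 = 3 × 0.7576 × 0.05875776 = 0.133545
Relative intensity = 0.133545 / 0.434830 × 100 = 30.7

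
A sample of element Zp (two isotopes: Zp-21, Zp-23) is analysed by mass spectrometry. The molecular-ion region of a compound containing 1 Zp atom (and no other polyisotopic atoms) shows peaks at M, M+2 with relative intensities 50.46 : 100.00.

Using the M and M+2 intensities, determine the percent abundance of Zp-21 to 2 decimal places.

33.54%

Write p for the Zp-21 fraction. I(M+2)/I(M) = [C(1,1)·p^0·(1−p)] / p^1 = 1·(1−p)/p = 100.00/50.46 = 1.9818
(1−p)/p = 1.9818/1 = 1.9818  ⇒  p = 1/(1 + 1.9818) = 0.3354
Zp-21: 33.54%, Zp-23: 66.46%.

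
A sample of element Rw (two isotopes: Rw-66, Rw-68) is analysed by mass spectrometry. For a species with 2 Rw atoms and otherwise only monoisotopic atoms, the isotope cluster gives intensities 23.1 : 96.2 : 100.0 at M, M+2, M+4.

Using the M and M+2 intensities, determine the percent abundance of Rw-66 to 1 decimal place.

Write p for the Rw-66 fraction. I(M+2)/I(M) = [C(2,1)·p^1·(1−p)] / p^2 = 2·(1−p)/p = 96.2/23.1 = 4.1645
(1−p)/p = 4.1645/2 = 2.0823  ⇒  p = 1/(1 + 2.0823) = 0.3244
Rw-66: 32.4%, Rw-68: 67.6%.

32.4%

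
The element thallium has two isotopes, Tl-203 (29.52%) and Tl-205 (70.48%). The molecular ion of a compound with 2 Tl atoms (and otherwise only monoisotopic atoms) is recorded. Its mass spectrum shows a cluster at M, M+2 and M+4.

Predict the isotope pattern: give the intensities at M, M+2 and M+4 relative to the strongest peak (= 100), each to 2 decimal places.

17.54 : 83.77 : 100.00

The 2 Tl atoms are independent, so intensities follow the terms of (0.2952 + 0.7048)^2.
P(M) = 0.2952^2 = 0.087143
P(M+2) = 2 × 0.2952^1 × 0.7048^1 = 0.416114
P(M+4) = 0.7048^2 = 0.496743
The M+4 peak is largest (0.496743); scaling to 100 gives 17.54 : 83.77 : 100.00.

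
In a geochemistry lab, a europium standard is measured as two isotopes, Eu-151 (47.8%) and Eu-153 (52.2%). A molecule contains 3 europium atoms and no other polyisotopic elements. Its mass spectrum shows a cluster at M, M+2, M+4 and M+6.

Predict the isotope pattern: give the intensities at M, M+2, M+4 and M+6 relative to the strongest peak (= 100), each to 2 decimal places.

27.95 : 91.57 : 100.00 : 36.40

Expanding (0.478 + 0.522)^3:
P(M) = 0.478^3 = 0.109215
P(M+2) = 3 × 0.478^2 × 0.522^1 = 0.357806
P(M+4) = 3 × 0.478^1 × 0.522^2 = 0.390742
P(M+6) = 0.522^3 = 0.142237
The M+4 peak is largest (0.390742); scaling to 100 gives 27.95 : 91.57 : 100.00 : 36.40.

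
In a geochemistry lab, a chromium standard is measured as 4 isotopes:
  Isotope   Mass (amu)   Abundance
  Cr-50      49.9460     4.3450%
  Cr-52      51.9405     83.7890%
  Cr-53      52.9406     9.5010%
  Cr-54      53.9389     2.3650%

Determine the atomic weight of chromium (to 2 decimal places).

The abundance-weighted mean is 0.043450 × 49.9460 + 0.837890 × 51.9405 + 0.095010 × 52.9406 + 0.023650 × 53.9389
= 2.17015 + 43.52043 + 5.02989 + 1.27565 = 51.99612 amu

52.00 amu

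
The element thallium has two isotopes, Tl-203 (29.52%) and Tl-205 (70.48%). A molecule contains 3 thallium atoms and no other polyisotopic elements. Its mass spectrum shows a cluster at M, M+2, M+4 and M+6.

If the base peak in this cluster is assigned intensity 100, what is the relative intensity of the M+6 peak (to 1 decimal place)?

Binomial terms of (0.2952 + 0.7048)^3: M 0.0257, M+2 0.1843, M+4 0.4399, M+6 0.3501 → M+4 is the base peak.
P(M+4) = C(3,2) × 0.2952^1 × 0.7048^2 = 3 × 0.2952 × 0.49674304 = 0.439916 (base)
P(M+6) = C(3,3) × 0.2952^0 × 0.7048^3 = 1 × 1.0000 × 0.35010449 = 0.350104
Relative intensity = 0.350104 / 0.439916 × 100 = 79.6

79.6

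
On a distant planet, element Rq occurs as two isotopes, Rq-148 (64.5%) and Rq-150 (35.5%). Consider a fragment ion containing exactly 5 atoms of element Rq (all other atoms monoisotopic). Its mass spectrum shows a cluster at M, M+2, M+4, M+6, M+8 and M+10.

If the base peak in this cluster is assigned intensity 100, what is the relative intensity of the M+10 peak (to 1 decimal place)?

1.7

(0.645 + 0.355)^5 gives M 0.1116, M+2 0.3072, M+4 0.3382, M+6 0.1861, M+8 0.0512, M+10 0.0056; the largest is M+4.
P(M+4) = C(5,2) × 0.645^3 × 0.355^2 = 10 × 0.26833613 × 0.126025 = 0.338171 (base)
P(M+10) = C(5,5) × 0.645^0 × 0.355^5 = 1 × 1.0000 × 0.00563822 = 0.005638
Relative intensity = 0.005638 / 0.338171 × 100 = 1.7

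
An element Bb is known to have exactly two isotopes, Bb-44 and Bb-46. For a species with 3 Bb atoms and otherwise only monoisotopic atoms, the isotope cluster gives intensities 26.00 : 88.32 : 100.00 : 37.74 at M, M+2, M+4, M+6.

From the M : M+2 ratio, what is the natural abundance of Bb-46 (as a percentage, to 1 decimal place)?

53.1%

If p is the fraction of Bb that is Bb-44, then I(M+2)/I(M) = [C(3,1)·p^2·(1−p)] / p^3 = 3·(1−p)/p = 88.32/26.00 = 3.3969
(1−p)/p = 3.3969/3 = 1.1323  ⇒  p = 1/(1 + 1.1323) = 0.4690
Bb-44: 46.9%, Bb-46: 53.1%.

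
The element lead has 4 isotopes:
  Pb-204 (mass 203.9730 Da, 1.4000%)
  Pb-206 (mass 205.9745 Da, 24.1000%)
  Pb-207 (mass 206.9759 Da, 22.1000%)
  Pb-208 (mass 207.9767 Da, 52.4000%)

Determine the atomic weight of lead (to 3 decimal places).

Weight each isotope mass by its fractional abundance: 0.014000 × 203.9730 + 0.241000 × 205.9745 + 0.221000 × 206.9759 + 0.524000 × 207.9767
= 2.85562 + 49.63985 + 45.74167 + 108.97979 = 207.21693 Da

207.217 Da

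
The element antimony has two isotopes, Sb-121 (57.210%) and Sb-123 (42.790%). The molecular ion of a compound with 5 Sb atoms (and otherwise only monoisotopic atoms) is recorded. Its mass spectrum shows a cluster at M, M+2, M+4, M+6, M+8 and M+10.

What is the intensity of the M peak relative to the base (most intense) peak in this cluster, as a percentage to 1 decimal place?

Binomial terms of (0.57210 + 0.42790)^5: M 0.0613, M+2 0.2292, M+4 0.3428, M+6 0.2564, M+8 0.0959, M+10 0.0143 → M+4 is the base peak.
P(M+4) = C(5,2) × 0.57210^3 × 0.42790^2 = 10 × 0.18724742 × 0.18309841 = 0.342847 (base)
P(M) = C(5,0) × 0.57210^5 × 0.42790^0 = 1 × 0.06128578 × 1.0000 = 0.061286
Relative intensity = 0.061286 / 0.342847 × 100 = 17.9

17.9%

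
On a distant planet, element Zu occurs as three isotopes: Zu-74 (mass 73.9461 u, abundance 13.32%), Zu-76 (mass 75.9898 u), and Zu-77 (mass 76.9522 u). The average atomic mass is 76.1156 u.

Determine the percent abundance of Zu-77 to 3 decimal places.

The remaining 86.68% is split between Zu-76 (fraction x) and Zu-77 (fraction 0.8668 − x).
Substituting: 75.9898x + 76.9522(0.8668 − x) = 66.26597948
(75.9898 − 76.9522)x = -0.43618748  ⇒  x = 0.45323, y = 0.41357
Zu-76: 45.323%, Zu-77: 41.357%.

41.357%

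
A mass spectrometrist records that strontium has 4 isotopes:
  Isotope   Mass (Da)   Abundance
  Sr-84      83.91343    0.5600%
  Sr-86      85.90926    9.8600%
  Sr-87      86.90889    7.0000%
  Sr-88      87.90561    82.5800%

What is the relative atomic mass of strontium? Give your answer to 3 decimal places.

Average mass = Σ (abundance × isotope mass) = 0.005600 × 83.91343 + 0.098600 × 85.90926 + 0.070000 × 86.90889 + 0.825800 × 87.90561
= 0.469915 + 8.470653 + 6.083622 + 72.592453 = 87.616643 Da

87.617 Da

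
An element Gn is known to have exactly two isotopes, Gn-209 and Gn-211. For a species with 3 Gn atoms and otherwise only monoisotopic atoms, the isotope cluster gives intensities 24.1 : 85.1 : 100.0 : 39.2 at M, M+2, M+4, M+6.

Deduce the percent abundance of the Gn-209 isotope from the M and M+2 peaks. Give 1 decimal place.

If p is the fraction of Gn that is Gn-209, then I(M+2)/I(M) = [C(3,1)·p^2·(1−p)] / p^3 = 3·(1−p)/p = 85.1/24.1 = 3.5311
(1−p)/p = 3.5311/3 = 1.1770  ⇒  p = 1/(1 + 1.1770) = 0.4593
Gn-209: 45.9%, Gn-211: 54.1%.

45.9%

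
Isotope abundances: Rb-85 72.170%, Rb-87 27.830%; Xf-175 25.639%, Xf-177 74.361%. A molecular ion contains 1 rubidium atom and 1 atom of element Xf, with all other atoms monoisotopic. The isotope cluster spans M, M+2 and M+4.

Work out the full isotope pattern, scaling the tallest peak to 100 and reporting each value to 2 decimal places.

Rubidium pattern (n=1): 0.7217 : 0.2783
Element Xf pattern (n=1): 0.25639 : 0.74361
Convolve the two distributions (both contribute in 2-u steps):
  M: 0.7217×0.25639 = 0.185037
  M+2: 0.7217×0.74361 + 0.2783×0.25639 = 0.608017
  M+4: 0.2783×0.74361 = 0.206947
Scale to base peak (0.608017) = 100: 30.43 : 100.00 : 34.04

30.43 : 100.00 : 34.04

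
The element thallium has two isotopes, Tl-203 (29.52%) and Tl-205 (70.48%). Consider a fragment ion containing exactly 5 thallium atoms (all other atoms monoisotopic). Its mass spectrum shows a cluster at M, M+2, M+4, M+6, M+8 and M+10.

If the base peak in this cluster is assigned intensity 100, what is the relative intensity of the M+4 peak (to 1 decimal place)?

35.1

(0.2952 + 0.7048)^5 gives M 0.0022, M+2 0.0268, M+4 0.1278, M+6 0.3051, M+8 0.3642, M+10 0.1739; the largest is M+8.
P(M+8) = C(5,4) × 0.2952^1 × 0.7048^4 = 5 × 0.2952 × 0.24675365 = 0.364208 (base)
P(M+4) = C(5,2) × 0.2952^3 × 0.7048^2 = 10 × 0.02572463 × 0.49674304 = 0.127785
Relative intensity = 0.127785 / 0.364208 × 100 = 35.1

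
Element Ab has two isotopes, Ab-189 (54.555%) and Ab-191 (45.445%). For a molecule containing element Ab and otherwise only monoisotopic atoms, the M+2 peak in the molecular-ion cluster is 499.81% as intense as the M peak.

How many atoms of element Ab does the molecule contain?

The M+2/M ratio from n Ab atoms is n · q/p = n · 0.45445/0.54555.
n = 4.9981 × 0.54555/0.45445 = 6.00 ≈ 6

6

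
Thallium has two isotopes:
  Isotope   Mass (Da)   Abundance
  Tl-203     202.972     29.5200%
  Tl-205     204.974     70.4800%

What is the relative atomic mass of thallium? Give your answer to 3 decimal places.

The abundance-weighted mean is 0.295200 × 202.972 + 0.704800 × 204.974
= 59.9173 + 144.4657 = 204.3830 Da

204.383 Da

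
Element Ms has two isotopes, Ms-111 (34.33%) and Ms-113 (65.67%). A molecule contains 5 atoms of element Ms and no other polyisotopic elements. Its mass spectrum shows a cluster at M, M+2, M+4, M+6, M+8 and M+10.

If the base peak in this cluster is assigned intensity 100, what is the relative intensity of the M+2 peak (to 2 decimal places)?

(0.3433 + 0.6567)^5 gives M 0.0048, M+2 0.0456, M+4 0.1745, M+6 0.3338, M+8 0.3192, M+10 0.1221; the largest is M+6.
P(M+6) = C(5,3) × 0.3433^2 × 0.6567^3 = 10 × 0.11785489 × 0.28320509 = 0.333771 (base)
P(M+2) = C(5,1) × 0.3433^4 × 0.6567^1 = 5 × 0.01388978 × 0.6567 = 0.045607
Relative intensity = 0.045607 / 0.333771 × 100 = 13.66

13.66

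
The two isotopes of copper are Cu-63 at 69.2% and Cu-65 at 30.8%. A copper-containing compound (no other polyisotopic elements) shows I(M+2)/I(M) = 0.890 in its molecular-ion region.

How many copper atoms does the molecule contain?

2

With n Cu atoms, P(M+2)/P(M) = C(n,1)·p^(n−1)q / p^n = n·q/p = n · 0.308/0.692.
n = 0.890 × 0.692/0.308 = 2.00 ≈ 2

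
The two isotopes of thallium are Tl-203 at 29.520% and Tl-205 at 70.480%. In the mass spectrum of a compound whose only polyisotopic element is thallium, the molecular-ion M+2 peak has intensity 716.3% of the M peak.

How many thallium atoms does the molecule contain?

The M+2/M ratio from n Tl atoms is n · q/p = n · 0.70480/0.29520.
n = 7.163 × 0.29520/0.70480 = 3.00 ≈ 3

3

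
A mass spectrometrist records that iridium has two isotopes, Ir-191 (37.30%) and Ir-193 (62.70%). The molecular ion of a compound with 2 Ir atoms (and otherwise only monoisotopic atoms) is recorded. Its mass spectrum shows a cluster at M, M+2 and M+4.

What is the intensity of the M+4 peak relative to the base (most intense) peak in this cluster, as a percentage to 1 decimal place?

Binomial terms of (0.3730 + 0.6270)^2: M 0.1391, M+2 0.4677, M+4 0.3931 → M+2 is the base peak.
P(M+2) = C(2,1) × 0.3730^1 × 0.6270^1 = 2 × 0.3730 × 0.6270 = 0.467742 (base)
P(M+4) = C(2,2) × 0.3730^0 × 0.6270^2 = 1 × 1.0000 × 0.393129 = 0.393129
Relative intensity = 0.393129 / 0.467742 × 100 = 84.0

84.0%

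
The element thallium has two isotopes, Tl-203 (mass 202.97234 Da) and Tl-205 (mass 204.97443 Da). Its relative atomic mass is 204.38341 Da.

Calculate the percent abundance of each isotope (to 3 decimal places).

Tl-203: 29.520%, Tl-205: 70.480%

Let x be the fractional abundance of Tl-203; then Tl-205 has abundance 1 − x.
202.97234·x + 204.97443·(1 − x) = 204.38341
(202.97234 − 204.97443)·x = 204.38341 − 204.97443
x = -0.59102 / -2.00209 = 0.29520 → 29.520% Tl-203, 70.480% Tl-205.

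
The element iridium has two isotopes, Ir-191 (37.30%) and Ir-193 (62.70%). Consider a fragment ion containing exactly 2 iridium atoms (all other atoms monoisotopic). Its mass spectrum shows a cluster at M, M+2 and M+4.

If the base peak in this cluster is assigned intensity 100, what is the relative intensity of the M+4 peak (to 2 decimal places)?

84.05

Binomial terms of (0.3730 + 0.6270)^2: M 0.1391, M+2 0.4677, M+4 0.3931 → M+2 is the base peak.
P(M+2) = C(2,1) × 0.3730^1 × 0.6270^1 = 2 × 0.3730 × 0.6270 = 0.467742 (base)
P(M+4) = C(2,2) × 0.3730^0 × 0.6270^2 = 1 × 1.0000 × 0.393129 = 0.393129
Relative intensity = 0.393129 / 0.467742 × 100 = 84.05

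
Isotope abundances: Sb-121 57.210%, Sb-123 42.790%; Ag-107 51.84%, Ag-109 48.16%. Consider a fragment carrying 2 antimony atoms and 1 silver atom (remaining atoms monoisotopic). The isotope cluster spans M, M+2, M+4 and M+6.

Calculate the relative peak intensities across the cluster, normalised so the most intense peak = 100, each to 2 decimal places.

41.24 : 100.00 : 80.38 : 21.43

Antimony pattern (n=2): 0.32729841 : 0.48960318 : 0.18309841
Silver pattern (n=1): 0.5184 : 0.4816
Convolve the two distributions (both contribute in 2-u steps):
  M: 0.32729841×0.5184 = 0.169671
  M+2: 0.32729841×0.4816 + 0.48960318×0.5184 = 0.411437
  M+4: 0.48960318×0.4816 + 0.18309841×0.5184 = 0.330711
  M+6: 0.18309841×0.4816 = 0.088180
Scale to base peak (0.411437) = 100: 41.24 : 100.00 : 80.38 : 21.43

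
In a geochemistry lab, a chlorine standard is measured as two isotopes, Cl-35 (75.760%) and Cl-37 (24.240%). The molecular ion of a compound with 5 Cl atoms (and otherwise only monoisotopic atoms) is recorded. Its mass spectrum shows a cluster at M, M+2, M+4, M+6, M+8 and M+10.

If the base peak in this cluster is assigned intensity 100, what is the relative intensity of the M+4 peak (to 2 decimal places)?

(0.75760 + 0.24240)^5 gives M 0.2496, M+2 0.3993, M+4 0.2555, M+6 0.0817, M+8 0.0131, M+10 0.0008; the largest is M+2.
P(M+2) = C(5,1) × 0.75760^4 × 0.24240^1 = 5 × 0.32942751 × 0.2424 = 0.399266 (base)
P(M+4) = C(5,2) × 0.75760^3 × 0.24240^2 = 10 × 0.4348304 × 0.05875776 = 0.255497
Relative intensity = 0.255497 / 0.399266 × 100 = 63.99

63.99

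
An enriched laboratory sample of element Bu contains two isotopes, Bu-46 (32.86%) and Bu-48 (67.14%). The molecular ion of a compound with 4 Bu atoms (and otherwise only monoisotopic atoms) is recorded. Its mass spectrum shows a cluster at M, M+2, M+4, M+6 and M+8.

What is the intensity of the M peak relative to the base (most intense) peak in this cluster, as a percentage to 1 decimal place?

2.9%

Term probabilities: M 0.0117, M+2 0.0953, M+4 0.2920, M+6 0.3978, M+8 0.2032. Base peak = M+6.
P(M+6) = C(4,3) × 0.3286^1 × 0.6714^3 = 4 × 0.3286 × 0.30265232 = 0.397806 (base)
P(M) = C(4,0) × 0.3286^4 × 0.6714^0 = 1 × 0.01165924 × 1.0000 = 0.011659
Relative intensity = 0.011659 / 0.397806 × 100 = 2.9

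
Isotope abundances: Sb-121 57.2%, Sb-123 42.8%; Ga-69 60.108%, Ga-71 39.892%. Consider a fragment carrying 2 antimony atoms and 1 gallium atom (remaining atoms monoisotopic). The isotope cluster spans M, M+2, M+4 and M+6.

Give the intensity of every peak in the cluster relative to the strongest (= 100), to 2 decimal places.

Antimony pattern (n=2): 0.327184 : 0.489632 : 0.183184
Gallium pattern (n=1): 0.60108 : 0.39892
Convolve the two distributions (both contribute in 2-u steps):
  M: 0.327184×0.60108 = 0.196664
  M+2: 0.327184×0.39892 + 0.489632×0.60108 = 0.424828
  M+4: 0.489632×0.39892 + 0.183184×0.60108 = 0.305432
  M+6: 0.183184×0.39892 = 0.073076
Scale to base peak (0.424828) = 100: 46.29 : 100.00 : 71.90 : 17.20

46.29 : 100.00 : 71.90 : 17.20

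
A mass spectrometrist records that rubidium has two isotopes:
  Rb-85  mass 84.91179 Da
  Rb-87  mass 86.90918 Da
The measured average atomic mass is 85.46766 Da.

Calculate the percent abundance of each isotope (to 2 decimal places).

Writing the weighted mean with unknown fraction x of Rb-85:
84.91179·x + 86.90918·(1 − x) = 85.46766
(84.91179 − 86.90918)·x = 85.46766 − 86.90918
x = -1.44152 / -1.99739 = 0.72170 → 72.17% Rb-85, 27.83% Rb-87.

Rb-85: 72.17%, Rb-87: 27.83%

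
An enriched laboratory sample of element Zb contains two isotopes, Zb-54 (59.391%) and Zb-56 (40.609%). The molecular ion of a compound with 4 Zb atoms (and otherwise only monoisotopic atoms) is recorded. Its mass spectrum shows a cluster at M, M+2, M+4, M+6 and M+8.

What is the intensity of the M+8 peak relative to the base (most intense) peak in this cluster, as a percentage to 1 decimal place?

Binomial terms of (0.59391 + 0.40609)^4: M 0.1244, M+2 0.3403, M+4 0.3490, M+6 0.1591, M+8 0.0272 → M+4 is the base peak.
P(M+4) = C(4,2) × 0.59391^2 × 0.40609^2 = 6 × 0.35272909 × 0.16490909 = 0.349009 (base)
P(M+8) = C(4,4) × 0.59391^0 × 0.40609^4 = 1 × 1.0000 × 0.02719501 = 0.027195
Relative intensity = 0.027195 / 0.349009 × 100 = 7.8

7.8%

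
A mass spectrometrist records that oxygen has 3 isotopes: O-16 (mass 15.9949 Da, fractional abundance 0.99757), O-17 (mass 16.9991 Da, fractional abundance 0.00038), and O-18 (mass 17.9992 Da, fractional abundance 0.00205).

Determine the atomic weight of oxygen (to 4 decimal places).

The abundance-weighted mean is 0.99757 × 15.9949 + 0.00038 × 16.9991 + 0.00205 × 17.9992
= 15.95603 + 0.00646 + 0.03690 = 15.99939 Da

15.9994 Da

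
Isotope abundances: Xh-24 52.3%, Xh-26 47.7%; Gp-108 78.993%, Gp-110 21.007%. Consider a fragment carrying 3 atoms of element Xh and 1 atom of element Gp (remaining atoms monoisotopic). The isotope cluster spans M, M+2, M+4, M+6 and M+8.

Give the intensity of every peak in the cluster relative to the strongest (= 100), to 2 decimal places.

Element Xh pattern (n=3): 0.14305567 : 0.39142 : 0.356993 : 0.10853133
Element Gp pattern (n=1): 0.78993 : 0.21007
Convolve the two distributions (both contribute in 2-u steps):
  M: 0.14305567×0.78993 = 0.113004
  M+2: 0.14305567×0.21007 + 0.39142×0.78993 = 0.339246
  M+4: 0.39142×0.21007 + 0.356993×0.78993 = 0.364225
  M+6: 0.356993×0.21007 + 0.10853133×0.78993 = 0.160726
  M+8: 0.10853133×0.21007 = 0.022799
Scale to base peak (0.364225) = 100: 31.03 : 93.14 : 100.00 : 44.13 : 6.26

31.03 : 93.14 : 100.00 : 44.13 : 6.26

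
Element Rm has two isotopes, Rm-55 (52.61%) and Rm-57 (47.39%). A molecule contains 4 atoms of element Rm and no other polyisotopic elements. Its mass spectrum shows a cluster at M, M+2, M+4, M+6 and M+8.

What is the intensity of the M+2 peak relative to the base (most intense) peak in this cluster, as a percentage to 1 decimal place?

74.0%

(0.5261 + 0.4739)^4 gives M 0.0766, M+2 0.2760, M+4 0.3730, M+6 0.2240, M+8 0.0504; the largest is M+4.
P(M+4) = C(4,2) × 0.5261^2 × 0.4739^2 = 6 × 0.27678121 × 0.22458121 = 0.372959 (base)
P(M+2) = C(4,1) × 0.5261^3 × 0.4739^1 = 4 × 0.14561459 × 0.4739 = 0.276027
Relative intensity = 0.276027 / 0.372959 × 100 = 74.0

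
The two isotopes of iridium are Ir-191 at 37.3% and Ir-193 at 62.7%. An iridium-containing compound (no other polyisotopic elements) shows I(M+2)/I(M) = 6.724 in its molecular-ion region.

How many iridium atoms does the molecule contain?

4

With n Ir atoms, P(M+2)/P(M) = C(n,1)·p^(n−1)q / p^n = n·q/p = n · 0.627/0.373.
n = 6.724 × 0.373/0.627 = 4.00 ≈ 4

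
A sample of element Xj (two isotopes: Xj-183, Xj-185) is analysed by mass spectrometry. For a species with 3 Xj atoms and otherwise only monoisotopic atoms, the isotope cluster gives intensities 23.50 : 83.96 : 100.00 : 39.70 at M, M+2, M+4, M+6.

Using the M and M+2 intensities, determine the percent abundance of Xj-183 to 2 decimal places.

Let p = fractional abundance of Xj-183. I(M+2)/I(M) = [C(3,1)·p^2·(1−p)] / p^3 = 3·(1−p)/p = 83.96/23.50 = 3.5728
(1−p)/p = 3.5728/3 = 1.1909  ⇒  p = 1/(1 + 1.1909) = 0.4564
Xj-183: 45.64%, Xj-185: 54.36%.

45.64%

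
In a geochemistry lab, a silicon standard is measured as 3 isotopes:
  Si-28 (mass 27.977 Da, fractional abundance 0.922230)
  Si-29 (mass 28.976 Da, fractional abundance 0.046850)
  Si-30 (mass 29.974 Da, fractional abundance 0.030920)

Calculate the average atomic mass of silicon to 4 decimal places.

Ar = Σ fᵢ·mᵢ = 0.922230 × 27.977 + 0.046850 × 28.976 + 0.030920 × 29.974
= 25.80123 + 1.35753 + 0.92680 = 28.08556 Da

28.0856 Da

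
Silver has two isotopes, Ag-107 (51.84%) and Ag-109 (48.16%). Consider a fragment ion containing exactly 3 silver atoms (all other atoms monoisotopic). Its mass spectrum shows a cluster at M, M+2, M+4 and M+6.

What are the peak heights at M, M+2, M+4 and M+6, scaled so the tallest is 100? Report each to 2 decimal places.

35.88 : 100.00 : 92.90 : 28.77

Expanding (0.5184 + 0.4816)^3:
P(M) = 0.5184^3 = 0.139314
P(M+2) = 3 × 0.5184^2 × 0.4816^1 = 0.388273
P(M+4) = 3 × 0.5184^1 × 0.4816^2 = 0.360711
P(M+6) = 0.4816^3 = 0.111702
The M+2 peak is largest (0.388273); scaling to 100 gives 35.88 : 100.00 : 92.90 : 28.77.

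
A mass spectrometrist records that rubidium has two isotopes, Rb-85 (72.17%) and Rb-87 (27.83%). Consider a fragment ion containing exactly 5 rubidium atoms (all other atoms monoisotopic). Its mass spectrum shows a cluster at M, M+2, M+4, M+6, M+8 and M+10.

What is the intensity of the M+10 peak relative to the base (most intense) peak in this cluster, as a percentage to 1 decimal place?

(0.7217 + 0.2783)^5 gives M 0.1958, M+2 0.3775, M+4 0.2911, M+6 0.1123, M+8 0.0216, M+10 0.0017; the largest is M+2.
P(M+2) = C(5,1) × 0.7217^4 × 0.2783^1 = 5 × 0.27128565 × 0.2783 = 0.377494 (base)
P(M+10) = C(5,5) × 0.7217^0 × 0.2783^5 = 1 × 1.0000 × 0.00166942 = 0.001669
Relative intensity = 0.001669 / 0.377494 × 100 = 0.4

0.4%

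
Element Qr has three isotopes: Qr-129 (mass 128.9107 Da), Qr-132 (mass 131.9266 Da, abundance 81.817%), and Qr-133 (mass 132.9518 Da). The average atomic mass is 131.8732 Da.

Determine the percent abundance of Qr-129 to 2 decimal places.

Let x and y be the fractions of Qr-129 and Qr-133. Then x + y = 1 − 0.81817 = 0.18183 and 128.9107x + 132.9518y = 131.8732 − 0.81817×131.9266 = 23.934813678.
Substituting: 128.9107x + 132.9518(0.18183 − x) = 23.934813678
(128.9107 − 132.9518)x = -0.239812116  ⇒  x = 0.05934, y = 0.12249
Qr-129: 5.93%, Qr-133: 12.25%.

5.93%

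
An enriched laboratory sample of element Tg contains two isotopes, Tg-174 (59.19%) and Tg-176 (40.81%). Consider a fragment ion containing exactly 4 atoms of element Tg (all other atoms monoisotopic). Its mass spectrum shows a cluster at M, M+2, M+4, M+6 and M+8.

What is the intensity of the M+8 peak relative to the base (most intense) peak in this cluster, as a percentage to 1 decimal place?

Binomial terms of (0.5919 + 0.4081)^4: M 0.1227, M+2 0.3385, M+4 0.3501, M+6 0.1609, M+8 0.0277 → M+4 is the base peak.
P(M+4) = C(4,2) × 0.5919^2 × 0.4081^2 = 6 × 0.35034561 × 0.16654561 = 0.350091 (base)
P(M+8) = C(4,4) × 0.5919^0 × 0.4081^4 = 1 × 1.0000 × 0.02773744 = 0.027737
Relative intensity = 0.027737 / 0.350091 × 100 = 7.9

7.9%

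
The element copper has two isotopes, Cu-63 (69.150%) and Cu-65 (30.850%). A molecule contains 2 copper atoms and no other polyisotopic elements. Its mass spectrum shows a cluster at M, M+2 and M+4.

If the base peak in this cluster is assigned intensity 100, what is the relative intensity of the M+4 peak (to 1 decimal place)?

(0.69150 + 0.30850)^2 gives M 0.4782, M+2 0.4267, M+4 0.0952; the largest is M.
P(M) = C(2,0) × 0.69150^2 × 0.30850^0 = 1 × 0.47817225 × 1.0000 = 0.478172 (base)
P(M+4) = C(2,2) × 0.69150^0 × 0.30850^2 = 1 × 1.0000 × 0.09517225 = 0.095172
Relative intensity = 0.095172 / 0.478172 × 100 = 19.9

19.9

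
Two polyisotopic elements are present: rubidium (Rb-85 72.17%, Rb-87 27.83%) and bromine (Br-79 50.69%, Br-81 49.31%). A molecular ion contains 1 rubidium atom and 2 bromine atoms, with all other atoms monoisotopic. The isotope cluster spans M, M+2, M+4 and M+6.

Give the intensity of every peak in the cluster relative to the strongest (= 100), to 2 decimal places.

42.90 : 100.00 : 72.78 : 15.65

Rubidium pattern (n=1): 0.7217 : 0.2783
Bromine pattern (n=2): 0.25694761 : 0.49990478 : 0.24314761
Convolve the two distributions (both contribute in 2-u steps):
  M: 0.7217×0.25694761 = 0.185439
  M+2: 0.7217×0.49990478 + 0.2783×0.25694761 = 0.432290
  M+4: 0.7217×0.24314761 + 0.2783×0.49990478 = 0.314603
  M+6: 0.2783×0.24314761 = 0.067668
Scale to base peak (0.432290) = 100: 42.90 : 100.00 : 72.78 : 15.65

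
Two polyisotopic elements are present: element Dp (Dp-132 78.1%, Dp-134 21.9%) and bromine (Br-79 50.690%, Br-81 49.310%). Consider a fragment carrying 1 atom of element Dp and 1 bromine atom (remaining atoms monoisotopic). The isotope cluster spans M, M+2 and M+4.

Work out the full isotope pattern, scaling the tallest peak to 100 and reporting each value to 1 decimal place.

Element Dp pattern (n=1): 0.7810 : 0.2190
Bromine pattern (n=1): 0.5069 : 0.4931
Convolve the two distributions (both contribute in 2-u steps):
  M: 0.7810×0.5069 = 0.395889
  M+2: 0.7810×0.4931 + 0.2190×0.5069 = 0.496122
  M+4: 0.2190×0.4931 = 0.107989
Scale to base peak (0.496122) = 100: 79.8 : 100.0 : 21.8

79.8 : 100.0 : 21.8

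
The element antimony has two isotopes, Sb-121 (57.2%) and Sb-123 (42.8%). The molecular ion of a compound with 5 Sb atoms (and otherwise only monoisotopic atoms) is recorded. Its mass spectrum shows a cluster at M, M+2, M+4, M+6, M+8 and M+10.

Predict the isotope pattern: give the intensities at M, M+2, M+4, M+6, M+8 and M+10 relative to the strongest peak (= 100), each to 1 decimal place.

17.9 : 66.8 : 100.0 : 74.8 : 28.0 : 4.2

Expanding (0.572 + 0.428)^5:
P(M) = 0.572^5 = 0.061232
P(M+2) = 5 × 0.572^4 × 0.428^1 = 0.229086
P(M+4) = 10 × 0.572^3 × 0.428^2 = 0.342827
P(M+6) = 10 × 0.572^2 × 0.428^3 = 0.256521
P(M+8) = 5 × 0.572^1 × 0.428^4 = 0.095971
P(M+10) = 0.428^5 = 0.014362
The M+4 peak is largest (0.342827); scaling to 100 gives 17.9 : 66.8 : 100.0 : 74.8 : 28.0 : 4.2.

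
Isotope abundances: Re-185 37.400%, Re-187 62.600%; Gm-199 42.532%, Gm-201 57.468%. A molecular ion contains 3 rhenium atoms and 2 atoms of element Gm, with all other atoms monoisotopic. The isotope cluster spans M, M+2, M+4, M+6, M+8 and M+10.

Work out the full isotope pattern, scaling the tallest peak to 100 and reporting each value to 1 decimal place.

2.7 : 21.1 : 65.1 : 100.0 : 76.6 : 23.4

Rhenium pattern (n=3): 0.05231362 : 0.26268713 : 0.43968487 : 0.24531438
Element Gm pattern (n=2): 0.1808971 : 0.4888458 : 0.3302571
Convolve the two distributions (both contribute in 2-u steps):
  M: 0.05231362×0.1808971 = 0.009463
  M+2: 0.05231362×0.4888458 + 0.26268713×0.1808971 = 0.073093
  M+4: 0.05231362×0.3302571 + 0.26268713×0.4888458 + 0.43968487×0.1808971 = 0.225228
  M+6: 0.26268713×0.3302571 + 0.43968487×0.4888458 + 0.24531438×0.1808971 = 0.346069
  M+8: 0.43968487×0.3302571 + 0.24531438×0.4888458 = 0.265130
  M+10: 0.24531438×0.3302571 = 0.081017
Scale to base peak (0.346069) = 100: 2.7 : 21.1 : 65.1 : 100.0 : 76.6 : 23.4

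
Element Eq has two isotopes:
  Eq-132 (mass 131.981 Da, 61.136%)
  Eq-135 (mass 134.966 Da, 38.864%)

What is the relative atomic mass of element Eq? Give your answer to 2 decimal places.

Average mass = Σ (abundance × isotope mass) = 0.61136 × 131.981 + 0.38864 × 134.966
= 80.6879 + 52.4532 = 133.1411 Da

133.14 Da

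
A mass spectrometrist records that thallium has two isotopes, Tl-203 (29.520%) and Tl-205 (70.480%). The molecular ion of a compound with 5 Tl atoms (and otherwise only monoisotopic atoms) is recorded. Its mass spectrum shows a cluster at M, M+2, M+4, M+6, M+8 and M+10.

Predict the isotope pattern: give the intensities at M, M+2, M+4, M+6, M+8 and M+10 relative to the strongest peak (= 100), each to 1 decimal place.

0.6 : 7.3 : 35.1 : 83.8 : 100.0 : 47.8

Expanding (0.29520 + 0.70480)^5:
P(M) = 0.29520^5 = 0.002242
P(M+2) = 5 × 0.29520^4 × 0.70480^1 = 0.026761
P(M+4) = 10 × 0.29520^3 × 0.70480^2 = 0.127785
P(M+6) = 10 × 0.29520^2 × 0.70480^3 = 0.305092
P(M+8) = 5 × 0.29520^1 × 0.70480^4 = 0.364208
P(M+10) = 0.70480^5 = 0.173912
The M+8 peak is largest (0.364208); scaling to 100 gives 0.6 : 7.3 : 35.1 : 83.8 : 100.0 : 47.8.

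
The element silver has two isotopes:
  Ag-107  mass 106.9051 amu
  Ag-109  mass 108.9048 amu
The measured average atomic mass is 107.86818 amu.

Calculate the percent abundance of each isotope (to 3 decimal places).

Ag-107: 51.839%, Ag-109: 48.161%

Writing the weighted mean with unknown fraction x of Ag-107:
106.9051·x + 108.9048·(1 − x) = 107.86818
(106.9051 − 108.9048)·x = 107.86818 − 108.9048
x = -1.03662 / -1.9997 = 0.51839 → 51.839% Ag-107, 48.161% Ag-109.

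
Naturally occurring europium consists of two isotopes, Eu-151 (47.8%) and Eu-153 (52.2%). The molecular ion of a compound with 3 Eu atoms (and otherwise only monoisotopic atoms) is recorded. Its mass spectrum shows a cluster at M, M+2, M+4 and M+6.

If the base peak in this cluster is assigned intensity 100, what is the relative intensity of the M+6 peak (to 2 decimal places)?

36.40

Binomial terms of (0.478 + 0.522)^3: M 0.1092, M+2 0.3578, M+4 0.3907, M+6 0.1422 → M+4 is the base peak.
P(M+4) = C(3,2) × 0.478^1 × 0.522^2 = 3 × 0.4780 × 0.272484 = 0.390742 (base)
P(M+6) = C(3,3) × 0.478^0 × 0.522^3 = 1 × 1.0000 × 0.14223665 = 0.142237
Relative intensity = 0.142237 / 0.390742 × 100 = 36.40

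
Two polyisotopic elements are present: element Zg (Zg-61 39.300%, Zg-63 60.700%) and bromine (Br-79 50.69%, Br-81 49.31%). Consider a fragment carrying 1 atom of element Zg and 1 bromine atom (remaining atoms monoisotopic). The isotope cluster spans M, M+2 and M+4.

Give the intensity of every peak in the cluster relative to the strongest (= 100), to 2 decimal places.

39.73 : 100.00 : 59.69

Element Zg pattern (n=1): 0.3930 : 0.6070
Bromine pattern (n=1): 0.5069 : 0.4931
Convolve the two distributions (both contribute in 2-u steps):
  M: 0.3930×0.5069 = 0.199212
  M+2: 0.3930×0.4931 + 0.6070×0.5069 = 0.501477
  M+4: 0.6070×0.4931 = 0.299312
Scale to base peak (0.501477) = 100: 39.73 : 100.00 : 59.69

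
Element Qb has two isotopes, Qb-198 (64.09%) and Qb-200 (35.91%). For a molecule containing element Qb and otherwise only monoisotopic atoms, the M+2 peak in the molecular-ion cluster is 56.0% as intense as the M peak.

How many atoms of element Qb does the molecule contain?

For n independent Qb atoms, I(M+2)/I(M) = n · (abundance Qb-200) / (abundance Qb-198) = n · 0.3591/0.6409.
n = 0.560 × 0.6409/0.3591 = 1.00 ≈ 1

1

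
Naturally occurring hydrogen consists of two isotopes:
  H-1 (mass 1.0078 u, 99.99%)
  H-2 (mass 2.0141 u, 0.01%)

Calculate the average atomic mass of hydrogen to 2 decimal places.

1.01 u

The abundance-weighted mean is 0.9999 × 1.0078 + 0.0001 × 2.0141
= 1.00770 + 0.00020 = 1.00790 u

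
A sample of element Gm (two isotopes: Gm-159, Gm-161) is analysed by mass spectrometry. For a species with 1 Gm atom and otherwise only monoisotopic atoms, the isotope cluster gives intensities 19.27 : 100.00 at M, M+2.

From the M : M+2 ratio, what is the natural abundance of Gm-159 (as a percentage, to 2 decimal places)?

16.16%

Let p = fractional abundance of Gm-159. I(M+2)/I(M) = [C(1,1)·p^0·(1−p)] / p^1 = 1·(1−p)/p = 100.00/19.27 = 5.1894
(1−p)/p = 5.1894/1 = 5.1894  ⇒  p = 1/(1 + 5.1894) = 0.1616
Gm-159: 16.16%, Gm-161: 83.84%.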